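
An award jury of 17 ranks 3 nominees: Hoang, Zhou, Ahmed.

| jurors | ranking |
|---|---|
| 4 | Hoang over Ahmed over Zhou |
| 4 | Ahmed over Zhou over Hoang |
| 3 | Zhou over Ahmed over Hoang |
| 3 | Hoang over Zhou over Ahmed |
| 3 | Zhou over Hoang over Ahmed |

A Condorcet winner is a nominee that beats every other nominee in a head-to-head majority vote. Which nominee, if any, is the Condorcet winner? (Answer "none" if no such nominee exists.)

Zhou

Head-to-head results (17 jurors):
Hoang–Zhou: Zhou 10–7.
Hoang–Ahmed: Hoang 10–7.
Zhou–Ahmed: Zhou 9–8.
Zhou beats each of Hoang, Ahmed — Zhou is the Condorcet winner.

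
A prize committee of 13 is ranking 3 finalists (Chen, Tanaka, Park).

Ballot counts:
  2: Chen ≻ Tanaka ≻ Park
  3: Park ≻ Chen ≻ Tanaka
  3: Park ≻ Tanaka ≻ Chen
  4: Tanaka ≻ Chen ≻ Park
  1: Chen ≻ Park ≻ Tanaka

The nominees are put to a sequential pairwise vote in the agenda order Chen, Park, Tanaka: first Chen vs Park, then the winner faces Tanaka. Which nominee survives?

Round 1: Chen vs Park — 7–6, Chen advances.
Round 2: Chen vs Tanaka — 6–7, Tanaka advances.
Tanaka survives the agenda.

Tanaka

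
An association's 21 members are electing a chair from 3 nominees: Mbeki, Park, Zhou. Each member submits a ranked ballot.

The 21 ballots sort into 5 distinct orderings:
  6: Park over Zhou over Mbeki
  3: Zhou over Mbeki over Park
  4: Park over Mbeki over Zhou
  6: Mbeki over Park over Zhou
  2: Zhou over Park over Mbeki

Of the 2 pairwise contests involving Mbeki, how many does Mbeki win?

0

Mbeki against each rival (21 voters):
Mbeki vs Park: Mbeki is ranked higher on 3+6 = 9 ballots, Park on 12. Park wins 12–9.
Mbeki vs Zhou: Zhou, 11–10.
Mbeki beats no one; loses to Park, Zhou — 0 pairwise wins.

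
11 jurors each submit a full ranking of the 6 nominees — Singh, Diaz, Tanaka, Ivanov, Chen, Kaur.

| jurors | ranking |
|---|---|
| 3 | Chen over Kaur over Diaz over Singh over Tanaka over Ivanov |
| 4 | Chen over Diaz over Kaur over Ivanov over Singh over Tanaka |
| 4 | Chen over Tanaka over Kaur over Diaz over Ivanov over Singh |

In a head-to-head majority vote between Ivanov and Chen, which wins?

Chen

No ballot ranks Ivanov above Chen: 0.
Ballots ranking Chen above Ivanov: 11 − 0 = 11.
Chen wins the head-to-head 11–0.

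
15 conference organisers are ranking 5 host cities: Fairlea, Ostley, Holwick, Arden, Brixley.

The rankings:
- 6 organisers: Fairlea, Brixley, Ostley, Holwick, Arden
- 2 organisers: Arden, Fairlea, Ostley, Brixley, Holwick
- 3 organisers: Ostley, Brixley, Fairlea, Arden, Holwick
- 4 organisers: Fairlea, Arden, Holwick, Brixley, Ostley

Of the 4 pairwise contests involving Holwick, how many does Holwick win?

0

Holwick against each rival (15 organisers):
Holwick vs Fairlea: 0 to 15, Fairlea.
Holwick vs Ostley: 4 to 11, Ostley.
Holwick vs Arden: Arden wins 9–6.
Holwick vs Brixley: Holwick is ranked higher on 4 ballots, Brixley on 11. Brixley wins 11–4.
Holwick beats no one; loses to Fairlea, Ostley, Arden, Brixley — 0 pairwise wins.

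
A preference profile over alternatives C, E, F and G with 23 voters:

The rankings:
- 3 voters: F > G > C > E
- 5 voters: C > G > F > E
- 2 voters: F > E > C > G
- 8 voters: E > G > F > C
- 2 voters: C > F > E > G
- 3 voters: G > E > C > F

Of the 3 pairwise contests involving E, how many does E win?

E against each rival (23 voters):
E vs C: E is ranked higher on 2+8+3 = 13 ballots, C on 10. E wins 13–10.
E vs F: E is ranked higher on 8+3 = 11 ballots, F on 12. F wins 12–11.
E vs G: 12 to 11, E.
E beats C, G; loses to F — 2 pairwise wins.

2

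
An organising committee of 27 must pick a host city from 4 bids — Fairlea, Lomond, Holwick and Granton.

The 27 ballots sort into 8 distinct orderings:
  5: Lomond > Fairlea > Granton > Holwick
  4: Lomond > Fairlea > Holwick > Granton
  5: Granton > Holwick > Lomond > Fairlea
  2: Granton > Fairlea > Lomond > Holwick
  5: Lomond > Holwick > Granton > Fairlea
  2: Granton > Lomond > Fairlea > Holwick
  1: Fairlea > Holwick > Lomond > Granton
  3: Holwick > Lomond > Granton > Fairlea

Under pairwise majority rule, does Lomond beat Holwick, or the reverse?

Ballots ranking Lomond above Holwick: 5 + 4 + 2 + 5 + 2 = 18.
Ballots ranking Holwick above Lomond: 27 − 18 = 9.
Lomond wins the head-to-head 18–9.

Lomond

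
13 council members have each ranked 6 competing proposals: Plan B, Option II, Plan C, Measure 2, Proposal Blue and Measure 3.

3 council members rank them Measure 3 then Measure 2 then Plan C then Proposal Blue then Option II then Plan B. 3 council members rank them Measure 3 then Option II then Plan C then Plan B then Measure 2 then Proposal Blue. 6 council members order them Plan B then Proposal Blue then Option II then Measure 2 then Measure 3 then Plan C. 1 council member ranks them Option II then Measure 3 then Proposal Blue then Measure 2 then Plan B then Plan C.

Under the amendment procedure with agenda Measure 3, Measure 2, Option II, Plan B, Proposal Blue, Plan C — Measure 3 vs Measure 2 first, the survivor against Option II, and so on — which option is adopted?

Round 1: Measure 3 vs Measure 2 — 7–6, Measure 3 advances.
Round 2: Measure 3 vs Option II — 6–7, Option II advances.
Round 3: Option II vs Plan B — 7–6, Option II advances.
Round 4: Option II vs Proposal Blue — 4–9, Proposal Blue advances.
Round 5: Proposal Blue vs Plan C — 7–6, Proposal Blue advances.
Proposal Blue survives the agenda.

Proposal Blue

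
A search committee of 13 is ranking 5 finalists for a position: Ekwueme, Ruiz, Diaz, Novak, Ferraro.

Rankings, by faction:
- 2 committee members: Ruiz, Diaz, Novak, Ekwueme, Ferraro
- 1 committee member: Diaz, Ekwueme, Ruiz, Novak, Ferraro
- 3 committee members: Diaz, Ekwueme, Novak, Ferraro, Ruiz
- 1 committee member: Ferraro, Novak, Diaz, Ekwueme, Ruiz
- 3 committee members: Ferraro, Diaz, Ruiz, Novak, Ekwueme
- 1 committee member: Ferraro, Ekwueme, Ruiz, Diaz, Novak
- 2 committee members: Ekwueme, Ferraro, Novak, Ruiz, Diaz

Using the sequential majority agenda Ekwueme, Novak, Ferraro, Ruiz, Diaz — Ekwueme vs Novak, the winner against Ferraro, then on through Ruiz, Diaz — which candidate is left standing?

Round 1: Ekwueme vs Novak — 7–6, Ekwueme advances.
Round 2: Ekwueme vs Ferraro — 8–5, Ekwueme advances.
Round 3: Ekwueme vs Ruiz — 8–5, Ekwueme advances.
Round 4: Ekwueme vs Diaz — 3–10, Diaz advances.
Diaz survives the agenda.

Diaz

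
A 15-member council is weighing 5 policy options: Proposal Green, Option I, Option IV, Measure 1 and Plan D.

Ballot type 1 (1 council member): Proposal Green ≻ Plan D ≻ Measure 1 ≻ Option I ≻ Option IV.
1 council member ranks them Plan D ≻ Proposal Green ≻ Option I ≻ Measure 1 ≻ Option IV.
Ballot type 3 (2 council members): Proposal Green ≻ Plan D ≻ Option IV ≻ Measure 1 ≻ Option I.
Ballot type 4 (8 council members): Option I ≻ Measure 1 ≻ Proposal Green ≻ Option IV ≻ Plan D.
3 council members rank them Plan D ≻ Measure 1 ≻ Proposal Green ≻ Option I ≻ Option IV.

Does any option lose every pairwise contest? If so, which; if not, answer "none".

Pairwise majorities:
Proposal Green vs Option I: 1+1+2+3 = 7 for Proposal Green, 8 for Option I — Option I by 8–7.
Proposal Green vs Option IV: 15 to 0, Proposal Green.
Proposal Green vs Measure 1: 4 to 11, Measure 1.
Proposal Green vs Plan D: Proposal Green wins 11–4.
Option I vs Option IV: Option I is ranked higher on 1+1+8+3 = 13 ballots, Option IV on 2. Option I wins 13–2.
Option I vs Measure 1: Option I wins 9–6.
Option I vs Plan D: 8 to 7, Option I.
Option IV vs Measure 1: Measure 1 wins 13–2.
Option IV vs Plan D: Option IV wins 8–7.
Measure 1–Plan D: Measure 1 8–7.
Only Plan D has no wins; Plan D is the Condorcet loser.

Plan D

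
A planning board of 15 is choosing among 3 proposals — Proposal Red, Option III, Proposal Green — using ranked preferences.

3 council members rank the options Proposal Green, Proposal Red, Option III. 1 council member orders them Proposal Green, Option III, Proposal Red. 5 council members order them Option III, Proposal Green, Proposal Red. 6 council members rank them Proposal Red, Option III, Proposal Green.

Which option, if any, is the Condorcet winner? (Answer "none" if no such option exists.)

Check each pair by majority over 15 ballots:
Proposal Red vs Option III: Proposal Red is ranked higher on 3+6 = 9 ballots, Option III on 6. Proposal Red wins 9–6.
Proposal Red–Proposal Green: Proposal Green 9–6.
Option III vs Proposal Green: 11 to 4, Option III.
No option is unbeaten: Proposal Red loses to Proposal Green; Option III loses to Proposal Red; Proposal Green loses to Option III. In particular Proposal Red beats Option III beats Proposal Green beats Proposal Red is a majority cycle — no Condorcet winner exists.

none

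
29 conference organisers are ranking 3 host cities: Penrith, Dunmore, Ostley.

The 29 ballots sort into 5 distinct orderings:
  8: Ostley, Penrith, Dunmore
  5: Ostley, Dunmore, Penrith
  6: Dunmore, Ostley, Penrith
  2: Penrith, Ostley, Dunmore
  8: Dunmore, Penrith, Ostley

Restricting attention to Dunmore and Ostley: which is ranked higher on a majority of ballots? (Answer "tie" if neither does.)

Ballots ranking Dunmore above Ostley: 6 + 8 = 14.
Ballots ranking Ostley above Dunmore: 29 − 14 = 15.
Ostley wins the head-to-head 15–14.

Ostley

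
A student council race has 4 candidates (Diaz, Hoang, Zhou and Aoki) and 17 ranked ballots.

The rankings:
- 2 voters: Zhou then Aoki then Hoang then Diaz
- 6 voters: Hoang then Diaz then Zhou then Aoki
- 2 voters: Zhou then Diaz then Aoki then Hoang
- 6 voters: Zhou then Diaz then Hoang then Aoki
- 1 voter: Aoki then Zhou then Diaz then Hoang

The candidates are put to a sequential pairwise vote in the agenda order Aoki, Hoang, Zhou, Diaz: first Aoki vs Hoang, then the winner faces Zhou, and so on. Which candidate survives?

Round 1: Aoki vs Hoang — 5–12, Hoang advances.
Round 2: Hoang vs Zhou — 6–11, Zhou advances.
Round 3: Zhou vs Diaz — 11–6, Zhou advances.
The agenda winner is Zhou.

Zhou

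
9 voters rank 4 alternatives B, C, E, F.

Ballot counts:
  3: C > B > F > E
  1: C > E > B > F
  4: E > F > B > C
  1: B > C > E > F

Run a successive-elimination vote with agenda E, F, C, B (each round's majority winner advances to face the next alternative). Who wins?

Round 1: E vs F — 6–3, E advances.
Round 2: E vs C — 4–5, C advances.
Round 3: C vs B — 4–5, B advances.
B survives the agenda.

B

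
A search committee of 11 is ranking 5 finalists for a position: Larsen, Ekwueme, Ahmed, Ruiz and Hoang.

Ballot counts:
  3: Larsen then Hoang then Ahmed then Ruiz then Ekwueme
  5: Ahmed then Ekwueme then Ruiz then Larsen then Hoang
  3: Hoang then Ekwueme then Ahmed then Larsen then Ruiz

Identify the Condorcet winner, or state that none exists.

Head-to-head results (11 committee members):
Larsen vs Ekwueme: 3 for Larsen, 8 for Ekwueme — Ekwueme by 8–3.
Larsen vs Ahmed: Larsen preferred on 3 ballots; Ahmed wins 8–3.
Larsen vs Ruiz: 3+3 = 6 for Larsen, 5 for Ruiz — Larsen by 6–5.
Larsen vs Hoang: Larsen is ranked higher on 3+5 = 8 ballots, Hoang on 3. Larsen wins 8–3.
Ekwueme vs Ahmed: Ekwueme is ranked higher on 3 ballots, Ahmed on 8. Ahmed wins 8–3.
Ekwueme vs Ruiz: Ekwueme is ranked higher on 5+3 = 8 ballots, Ruiz on 3. Ekwueme wins 8–3.
Ekwueme vs Hoang: Ekwueme preferred on 5 ballots; Hoang wins 6–5.
Ahmed vs Ruiz: Ahmed is ranked higher on 3+5+3 = 11 ballots, Ruiz on 0. Ahmed wins 11–0.
Ahmed vs Hoang: 5 to 6, Hoang.
Ruiz vs Hoang: 5 to 6, Hoang.
Each candidate drops at least one matchup (Larsen loses to Ekwueme; Ekwueme loses to Ahmed; Ahmed loses to Hoang; Ruiz loses to Larsen; Hoang loses to Larsen); the cycle Larsen > Hoang > Ekwueme > Larsen rules out a Condorcet winner.

none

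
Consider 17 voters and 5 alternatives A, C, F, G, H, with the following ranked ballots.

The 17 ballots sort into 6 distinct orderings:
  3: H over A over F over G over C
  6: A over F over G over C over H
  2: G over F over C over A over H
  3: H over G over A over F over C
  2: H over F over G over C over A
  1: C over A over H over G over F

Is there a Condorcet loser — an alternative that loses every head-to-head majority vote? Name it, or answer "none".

Pairwise majorities:
A vs C: 12 to 5, A.
A vs F: A, 13–4.
A–G: A 10–7.
A vs H: A wins 9–8.
C vs F: 1 to 16, F.
C vs G: 1 for C, 16 for G — G by 16–1.
C vs H: 6+2+1 = 9 for C, 8 for H — C by 9–8.
F vs G: 3+6+2 = 11 for F, 6 for G — F by 11–6.
F vs H: 8 to 9, H.
G vs H: 6+2 = 8 for G, 9 for H — H by 9–8.
Each alternative has at least one pairwise win (A beats C; C beats H; F beats C; G beats C; H beats F) — no Condorcet loser.

none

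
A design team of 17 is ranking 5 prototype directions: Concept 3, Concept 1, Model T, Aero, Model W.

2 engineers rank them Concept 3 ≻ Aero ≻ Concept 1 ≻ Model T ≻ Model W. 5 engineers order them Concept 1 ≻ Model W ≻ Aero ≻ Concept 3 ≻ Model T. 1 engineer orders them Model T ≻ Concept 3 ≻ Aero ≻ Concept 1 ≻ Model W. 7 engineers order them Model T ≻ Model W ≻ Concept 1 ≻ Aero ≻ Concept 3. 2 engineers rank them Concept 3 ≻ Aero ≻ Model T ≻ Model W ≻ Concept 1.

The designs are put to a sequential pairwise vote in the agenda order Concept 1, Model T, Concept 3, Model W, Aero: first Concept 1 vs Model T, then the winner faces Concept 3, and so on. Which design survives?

Round 1: Concept 1 vs Model T — 7–10, Model T advances.
Round 2: Model T vs Concept 3 — 8–9, Concept 3 advances.
Round 3: Concept 3 vs Model W — 5–12, Model W advances.
Round 4: Model W vs Aero — 12–5, Model W advances.
The agenda winner is Model W.

Model W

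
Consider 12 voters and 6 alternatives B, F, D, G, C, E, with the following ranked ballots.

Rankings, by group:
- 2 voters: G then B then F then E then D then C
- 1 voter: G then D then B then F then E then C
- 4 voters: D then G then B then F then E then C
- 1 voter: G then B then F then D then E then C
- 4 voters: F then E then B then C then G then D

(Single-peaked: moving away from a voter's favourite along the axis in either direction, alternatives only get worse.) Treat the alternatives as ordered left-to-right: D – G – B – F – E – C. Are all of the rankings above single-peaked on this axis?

yes

Axis positions: D=1, G=2, B=3, F=4, E=5, C=6.
Group 1 (peak G at position 2): ranking walks positions 2-3-4-5-1-6, expanding outward from the peak — single-peaked.
Group 2 (peak G at position 2): ranking walks positions 2-1-3-4-5-6, expanding outward from the peak — single-peaked.
Group 3 (peak D at position 1): ranking walks positions 1-2-3-4-5-6, expanding outward from the peak — single-peaked.
Group 4 (peak G at position 2): ranking walks positions 2-3-4-1-5-6, expanding outward from the peak — single-peaked.
Group 5 (peak F at position 4): ranking walks positions 4-5-3-6-2-1, expanding outward from the peak — single-peaked.
Every ranking is single-peaked on this axis.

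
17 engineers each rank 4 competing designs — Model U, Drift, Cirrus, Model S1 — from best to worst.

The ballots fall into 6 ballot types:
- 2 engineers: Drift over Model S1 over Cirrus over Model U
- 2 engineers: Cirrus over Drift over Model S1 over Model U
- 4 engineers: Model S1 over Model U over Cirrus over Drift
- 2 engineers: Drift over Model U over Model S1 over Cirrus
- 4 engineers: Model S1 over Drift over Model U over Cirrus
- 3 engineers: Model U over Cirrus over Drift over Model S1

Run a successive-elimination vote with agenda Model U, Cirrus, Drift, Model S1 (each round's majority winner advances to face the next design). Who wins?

Drift

Round 1: Model U vs Cirrus — 13–4, Model U advances.
Round 2: Model U vs Drift — 7–10, Drift advances.
Round 3: Drift vs Model S1 — 9–8, Drift advances.
The agenda winner is Drift.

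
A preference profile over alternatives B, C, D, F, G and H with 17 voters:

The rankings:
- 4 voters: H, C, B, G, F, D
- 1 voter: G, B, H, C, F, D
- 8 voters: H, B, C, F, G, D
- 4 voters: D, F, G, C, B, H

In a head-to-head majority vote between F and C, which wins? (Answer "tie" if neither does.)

C

Ballots ranking F above C: 4.
Ballots ranking C above F: 17 − 4 = 13.
C wins the head-to-head 13–4.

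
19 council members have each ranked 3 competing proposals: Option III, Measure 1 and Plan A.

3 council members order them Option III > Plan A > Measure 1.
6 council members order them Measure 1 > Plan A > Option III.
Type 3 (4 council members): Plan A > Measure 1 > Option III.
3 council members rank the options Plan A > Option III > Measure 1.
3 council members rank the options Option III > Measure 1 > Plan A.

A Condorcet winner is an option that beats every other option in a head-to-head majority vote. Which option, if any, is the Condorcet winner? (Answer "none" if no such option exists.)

Pairwise majorities:
Option III vs Measure 1: Measure 1 wins 10–9.
Option III vs Plan A: Option III is ranked higher on 3+3 = 6 ballots, Plan A on 13. Plan A wins 13–6.
Measure 1 vs Plan A: Plan A wins 10–9.
Only Plan A has no losses; Plan A is the Condorcet winner.

Plan A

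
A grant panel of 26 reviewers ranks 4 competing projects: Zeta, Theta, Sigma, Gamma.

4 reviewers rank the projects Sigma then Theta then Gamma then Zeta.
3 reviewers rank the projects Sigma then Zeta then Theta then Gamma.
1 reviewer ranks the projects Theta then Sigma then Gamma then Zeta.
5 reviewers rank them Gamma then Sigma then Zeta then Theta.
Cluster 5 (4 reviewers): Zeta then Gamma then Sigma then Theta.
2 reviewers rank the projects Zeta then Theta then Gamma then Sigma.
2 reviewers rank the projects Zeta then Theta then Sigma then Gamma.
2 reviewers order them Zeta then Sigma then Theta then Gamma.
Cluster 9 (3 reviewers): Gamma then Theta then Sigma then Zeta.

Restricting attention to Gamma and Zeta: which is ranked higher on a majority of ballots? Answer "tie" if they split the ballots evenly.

tie

Ballots ranking Gamma above Zeta: 4 + 1 + 5 + 3 = 13.
Ballots ranking Zeta above Gamma: 26 − 13 = 13.
13–13: the pair ties.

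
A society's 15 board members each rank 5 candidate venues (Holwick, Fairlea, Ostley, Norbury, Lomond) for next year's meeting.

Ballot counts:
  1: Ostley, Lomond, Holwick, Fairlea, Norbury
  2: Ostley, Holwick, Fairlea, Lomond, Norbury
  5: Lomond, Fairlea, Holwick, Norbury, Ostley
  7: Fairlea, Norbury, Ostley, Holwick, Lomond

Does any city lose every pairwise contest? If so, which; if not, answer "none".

none

Pairwise majorities:
Holwick vs Fairlea: Fairlea wins 12–3.
Holwick vs Ostley: Holwick is ranked higher on 5 ballots, Ostley on 10. Ostley wins 10–5.
Holwick vs Norbury: 1+2+5 = 8 for Holwick, 7 for Norbury — Holwick by 8–7.
Holwick–Lomond: Holwick 9–6.
Fairlea vs Ostley: Fairlea is ranked higher on 5+7 = 12 ballots, Ostley on 3. Fairlea wins 12–3.
Fairlea vs Norbury: Fairlea wins 15–0.
Fairlea vs Lomond: Fairlea, 9–6.
Ostley vs Norbury: Norbury, 12–3.
Ostley vs Lomond: Ostley is ranked higher on 1+2+7 = 10 ballots, Lomond on 5. Ostley wins 10–5.
Norbury vs Lomond: Lomond wins 8–7.
Every city wins at least one matchup (Holwick beats Norbury; Fairlea beats Holwick; Ostley beats Holwick; Norbury beats Ostley; Lomond beats Norbury), so there is no Condorcet loser.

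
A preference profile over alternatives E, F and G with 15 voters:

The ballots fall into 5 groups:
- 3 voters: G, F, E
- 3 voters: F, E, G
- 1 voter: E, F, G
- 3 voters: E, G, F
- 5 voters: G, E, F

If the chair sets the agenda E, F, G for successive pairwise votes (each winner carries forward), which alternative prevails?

Round 1: E vs F — 9–6, E advances.
Round 2: E vs G — 7–8, G advances.
G survives the agenda.

G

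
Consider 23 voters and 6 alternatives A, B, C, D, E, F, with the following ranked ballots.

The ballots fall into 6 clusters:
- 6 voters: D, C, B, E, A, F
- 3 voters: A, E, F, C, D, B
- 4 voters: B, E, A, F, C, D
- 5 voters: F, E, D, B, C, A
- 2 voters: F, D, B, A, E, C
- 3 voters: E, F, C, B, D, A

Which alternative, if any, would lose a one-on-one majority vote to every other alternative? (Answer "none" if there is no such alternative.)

Head-to-head results (23 voters):
A vs B: A preferred on 3 ballots; B wins 20–3.
A vs C: C, 14–9.
A vs D: A is ranked higher on 3+4 = 7 ballots, D on 16. D wins 16–7.
A vs E: 3+2 = 5 for A, 18 for E — E by 18–5.
A vs F: A wins 13–10.
B vs C: 11 to 12, C.
B vs D: D, 16–7.
B vs E: 12 to 11, B.
B vs F: B is ranked higher on 6+4 = 10 ballots, F on 13. F wins 13–10.
C vs D: C is ranked higher on 3+4+3 = 10 ballots, D on 13. D wins 13–10.
C vs E: 6 for C, 17 for E — E by 17–6.
C vs F: F wins 17–6.
D vs E: D preferred on 6+2 = 8 ballots; E wins 15–8.
D vs F: 6 to 17, F.
E–F: E 16–7.
Each alternative has at least one pairwise win (A beats F; B beats A; C beats A; D beats A; E beats A; F beats B) — no Condorcet loser.

none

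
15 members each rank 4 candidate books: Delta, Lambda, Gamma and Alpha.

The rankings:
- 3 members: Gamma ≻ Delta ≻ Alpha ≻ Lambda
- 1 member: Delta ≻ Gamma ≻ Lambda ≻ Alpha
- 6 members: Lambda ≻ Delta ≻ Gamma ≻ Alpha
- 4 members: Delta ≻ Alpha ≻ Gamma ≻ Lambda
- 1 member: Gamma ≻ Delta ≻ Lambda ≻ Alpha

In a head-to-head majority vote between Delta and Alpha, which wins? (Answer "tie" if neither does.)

Ballots ranking Delta above Alpha: 3 + 1 + 6 + 4 + 1 = 15.
Ballots ranking Alpha above Delta: 15 − 15 = 0.
Delta wins the head-to-head 15–0.

Delta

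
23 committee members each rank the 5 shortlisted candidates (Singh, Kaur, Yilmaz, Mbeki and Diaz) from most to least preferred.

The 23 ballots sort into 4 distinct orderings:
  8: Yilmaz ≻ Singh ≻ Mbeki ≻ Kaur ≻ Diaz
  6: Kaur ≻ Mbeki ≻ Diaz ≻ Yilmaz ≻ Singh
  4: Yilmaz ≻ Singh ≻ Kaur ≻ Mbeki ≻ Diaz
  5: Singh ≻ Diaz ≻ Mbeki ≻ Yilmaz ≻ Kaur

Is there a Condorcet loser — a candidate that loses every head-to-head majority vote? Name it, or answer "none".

Diaz

Pairwise majorities:
Singh vs Kaur: 17 to 6, Singh.
Singh vs Yilmaz: Singh preferred on 5 ballots; Yilmaz wins 18–5.
Singh vs Mbeki: Singh preferred on 8+4+5 = 17 ballots; Singh wins 17–6.
Singh vs Diaz: 8+4+5 = 17 for Singh, 6 for Diaz — Singh by 17–6.
Kaur vs Yilmaz: Kaur is ranked higher on 6 ballots, Yilmaz on 17. Yilmaz wins 17–6.
Kaur vs Mbeki: 10 to 13, Mbeki.
Kaur vs Diaz: Kaur preferred on 8+6+4 = 18 ballots; Kaur wins 18–5.
Yilmaz vs Mbeki: 12 to 11, Yilmaz.
Yilmaz vs Diaz: Yilmaz is ranked higher on 8+4 = 12 ballots, Diaz on 11. Yilmaz wins 12–11.
Mbeki vs Diaz: 8+6+4 = 18 for Mbeki, 5 for Diaz — Mbeki by 18–5.
Diaz is beaten in every head-to-head and is the Condorcet loser.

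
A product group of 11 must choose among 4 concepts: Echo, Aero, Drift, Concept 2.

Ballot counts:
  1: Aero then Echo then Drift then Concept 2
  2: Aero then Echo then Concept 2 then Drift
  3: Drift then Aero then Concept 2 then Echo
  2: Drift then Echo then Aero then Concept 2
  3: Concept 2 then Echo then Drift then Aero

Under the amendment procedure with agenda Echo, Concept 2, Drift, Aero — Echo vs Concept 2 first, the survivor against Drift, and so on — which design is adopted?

Drift

Round 1: Echo vs Concept 2 — 5–6, Concept 2 advances.
Round 2: Concept 2 vs Drift — 5–6, Drift advances.
Round 3: Drift vs Aero — 8–3, Drift advances.
Drift survives the agenda.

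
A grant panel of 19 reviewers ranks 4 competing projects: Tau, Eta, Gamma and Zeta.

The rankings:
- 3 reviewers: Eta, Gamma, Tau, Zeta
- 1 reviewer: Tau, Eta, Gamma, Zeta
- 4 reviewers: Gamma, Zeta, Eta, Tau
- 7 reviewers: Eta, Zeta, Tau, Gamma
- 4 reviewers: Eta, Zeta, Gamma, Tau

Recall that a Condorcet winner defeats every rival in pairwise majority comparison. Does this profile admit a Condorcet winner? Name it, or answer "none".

Check each pair by majority over 19 ballots:
Tau vs Eta: 1 for Tau, 18 for Eta — Eta by 18–1.
Tau vs Gamma: 1+7 = 8 for Tau, 11 for Gamma — Gamma by 11–8.
Tau vs Zeta: Tau is ranked higher on 3+1 = 4 ballots, Zeta on 15. Zeta wins 15–4.
Eta vs Gamma: Eta is ranked higher on 3+1+7+4 = 15 ballots, Gamma on 4. Eta wins 15–4.
Eta vs Zeta: Eta preferred on 3+1+7+4 = 15 ballots; Eta wins 15–4.
Gamma vs Zeta: Gamma preferred on 3+1+4 = 8 ballots; Zeta wins 11–8.
Only Eta has no losses; Eta is the Condorcet winner.

Eta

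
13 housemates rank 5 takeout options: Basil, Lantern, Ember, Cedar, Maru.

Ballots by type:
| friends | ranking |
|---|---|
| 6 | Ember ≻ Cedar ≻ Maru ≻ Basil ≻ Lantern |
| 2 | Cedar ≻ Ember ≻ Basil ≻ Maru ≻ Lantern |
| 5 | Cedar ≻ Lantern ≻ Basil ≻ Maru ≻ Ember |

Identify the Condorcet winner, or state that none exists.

Cedar

Pairwise majorities:
Basil vs Lantern: 8 to 5, Basil.
Basil vs Ember: Ember, 8–5.
Basil vs Cedar: Basil preferred on 0 ballots; Cedar wins 13–0.
Basil vs Maru: Basil preferred on 2+5 = 7 ballots; Basil wins 7–6.
Lantern vs Ember: Ember, 8–5.
Lantern–Cedar: Cedar 13–0.
Lantern vs Maru: Maru, 8–5.
Ember vs Cedar: 6 to 7, Cedar.
Ember–Maru: Ember 8–5.
Cedar vs Maru: 13 to 0, Cedar.
Only Cedar has no losses; Cedar is the Condorcet winner.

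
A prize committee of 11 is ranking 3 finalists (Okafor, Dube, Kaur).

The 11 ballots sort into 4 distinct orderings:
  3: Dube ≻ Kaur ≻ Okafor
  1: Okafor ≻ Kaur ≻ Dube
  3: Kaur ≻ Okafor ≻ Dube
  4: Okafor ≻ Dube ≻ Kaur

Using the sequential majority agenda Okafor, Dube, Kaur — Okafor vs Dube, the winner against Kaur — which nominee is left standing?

Kaur

Round 1: Okafor vs Dube — 8–3, Okafor advances.
Round 2: Okafor vs Kaur — 5–6, Kaur advances.
The agenda winner is Kaur.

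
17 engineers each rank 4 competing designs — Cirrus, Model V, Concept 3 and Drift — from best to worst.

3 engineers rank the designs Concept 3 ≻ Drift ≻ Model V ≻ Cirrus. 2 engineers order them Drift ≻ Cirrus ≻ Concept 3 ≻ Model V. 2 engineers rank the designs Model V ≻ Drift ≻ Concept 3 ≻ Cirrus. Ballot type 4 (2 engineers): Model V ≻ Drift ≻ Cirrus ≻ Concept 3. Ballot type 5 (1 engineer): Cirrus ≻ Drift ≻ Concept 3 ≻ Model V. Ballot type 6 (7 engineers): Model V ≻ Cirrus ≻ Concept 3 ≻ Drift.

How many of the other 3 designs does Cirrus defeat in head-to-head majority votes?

1

Cirrus against each rival (17 engineers):
Cirrus vs Model V: 3 to 14, Model V.
Cirrus vs Concept 3: Cirrus preferred on 2+2+1+7 = 12 ballots; Cirrus wins 12–5.
Cirrus–Drift: Drift 9–8.
Cirrus beats Concept 3; loses to Model V, Drift — 1 pairwise win.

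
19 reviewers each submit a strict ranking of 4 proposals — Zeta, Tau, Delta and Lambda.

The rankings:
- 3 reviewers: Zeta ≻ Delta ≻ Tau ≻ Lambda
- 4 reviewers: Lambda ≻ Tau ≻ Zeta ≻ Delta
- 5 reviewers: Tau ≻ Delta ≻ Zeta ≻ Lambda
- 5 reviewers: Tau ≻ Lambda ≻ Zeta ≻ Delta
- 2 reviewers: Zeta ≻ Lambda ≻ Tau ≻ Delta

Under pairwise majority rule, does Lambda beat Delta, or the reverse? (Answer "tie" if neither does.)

Ballots ranking Lambda above Delta: 4 + 5 + 2 = 11.
Ballots ranking Delta above Lambda: 19 − 11 = 8.
Lambda wins the head-to-head 11–8.

Lambda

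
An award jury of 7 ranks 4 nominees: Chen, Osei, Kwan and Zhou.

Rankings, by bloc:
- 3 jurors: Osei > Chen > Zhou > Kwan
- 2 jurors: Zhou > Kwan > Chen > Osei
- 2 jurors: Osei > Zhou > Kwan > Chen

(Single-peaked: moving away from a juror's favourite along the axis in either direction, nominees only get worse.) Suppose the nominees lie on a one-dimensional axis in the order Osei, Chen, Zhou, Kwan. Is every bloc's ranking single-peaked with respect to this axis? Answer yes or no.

Axis positions: Osei=1, Chen=2, Zhou=3, Kwan=4.
Bloc 1 (peak Osei at position 1): ranking walks positions 1-2-3-4, expanding outward from the peak — single-peaked.
Bloc 2 (peak Zhou at position 3): ranking walks positions 3-4-2-1, expanding outward from the peak — single-peaked.
Bloc 3: ranking walks positions 1-3-4-2; Zhou is ranked above Chen even though Chen lies between Zhou and the peak Osei on the axis — preferences dip and rise again. Not single-peaked.
Bloc 3 violates single-peakedness, so the profile is not single-peaked on this axis.

no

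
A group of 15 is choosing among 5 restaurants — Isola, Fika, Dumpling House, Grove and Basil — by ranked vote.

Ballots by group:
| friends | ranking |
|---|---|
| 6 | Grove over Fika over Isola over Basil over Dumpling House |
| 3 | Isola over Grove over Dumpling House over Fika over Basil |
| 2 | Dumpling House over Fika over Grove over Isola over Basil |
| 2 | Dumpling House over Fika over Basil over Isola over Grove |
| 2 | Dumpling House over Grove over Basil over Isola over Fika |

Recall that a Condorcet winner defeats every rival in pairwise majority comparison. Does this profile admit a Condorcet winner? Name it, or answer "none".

Pairwise majorities:
Isola vs Fika: Isola is ranked higher on 3+2 = 5 ballots, Fika on 10. Fika wins 10–5.
Isola vs Dumpling House: Isola is ranked higher on 6+3 = 9 ballots, Dumpling House on 6. Isola wins 9–6.
Isola vs Grove: 5 to 10, Grove.
Isola vs Basil: Isola preferred on 6+3+2 = 11 ballots; Isola wins 11–4.
Fika vs Dumpling House: Fika is ranked higher on 6 ballots, Dumpling House on 9. Dumpling House wins 9–6.
Fika vs Grove: Fika is ranked higher on 2+2 = 4 ballots, Grove on 11. Grove wins 11–4.
Fika vs Basil: 6+3+2+2 = 13 for Fika, 2 for Basil — Fika by 13–2.
Dumpling House vs Grove: Dumpling House preferred on 2+2+2 = 6 ballots; Grove wins 9–6.
Dumpling House vs Basil: Dumpling House preferred on 3+2+2+2 = 9 ballots; Dumpling House wins 9–6.
Grove vs Basil: 13 to 2, Grove.
Grove defeats every rival head-to-head and is the Condorcet winner.

Grove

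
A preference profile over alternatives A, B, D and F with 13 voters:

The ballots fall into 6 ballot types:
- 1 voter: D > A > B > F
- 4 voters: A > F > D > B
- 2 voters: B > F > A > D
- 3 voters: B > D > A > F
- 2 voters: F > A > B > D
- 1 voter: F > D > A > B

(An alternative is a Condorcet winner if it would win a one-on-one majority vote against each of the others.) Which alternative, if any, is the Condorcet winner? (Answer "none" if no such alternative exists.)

A

Head-to-head results (13 voters):
A vs B: A is ranked higher on 1+4+2+1 = 8 ballots, B on 5. A wins 8–5.
A vs D: 4+2+2 = 8 for A, 5 for D — A by 8–5.
A vs F: A preferred on 1+4+3 = 8 ballots; A wins 8–5.
B vs D: 7 to 6, B.
B vs F: B is ranked higher on 1+2+3 = 6 ballots, F on 7. F wins 7–6.
D vs F: D preferred on 1+3 = 4 ballots; F wins 9–4.
A defeats every rival head-to-head and is the Condorcet winner.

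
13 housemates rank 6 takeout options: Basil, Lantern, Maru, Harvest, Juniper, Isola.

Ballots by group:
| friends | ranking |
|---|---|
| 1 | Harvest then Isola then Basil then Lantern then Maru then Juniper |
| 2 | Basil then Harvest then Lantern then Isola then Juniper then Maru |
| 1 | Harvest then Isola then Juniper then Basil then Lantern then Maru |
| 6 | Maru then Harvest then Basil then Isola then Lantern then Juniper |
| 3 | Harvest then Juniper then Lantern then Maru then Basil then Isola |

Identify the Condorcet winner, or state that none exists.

Head-to-head results (13 friends):
Basil vs Lantern: Basil is ranked higher on 1+2+1+6 = 10 ballots, Lantern on 3. Basil wins 10–3.
Basil vs Maru: Basil is ranked higher on 1+2+1 = 4 ballots, Maru on 9. Maru wins 9–4.
Basil vs Harvest: 2 to 11, Harvest.
Basil vs Juniper: Basil is ranked higher on 1+2+6 = 9 ballots, Juniper on 4. Basil wins 9–4.
Basil vs Isola: Basil preferred on 2+6+3 = 11 ballots; Basil wins 11–2.
Lantern vs Maru: 1+2+1+3 = 7 for Lantern, 6 for Maru — Lantern by 7–6.
Lantern vs Harvest: Lantern is ranked higher on 0 ballots, Harvest on 13. Harvest wins 13–0.
Lantern vs Juniper: Lantern preferred on 1+2+6 = 9 ballots; Lantern wins 9–4.
Lantern vs Isola: Lantern preferred on 2+3 = 5 ballots; Isola wins 8–5.
Maru vs Harvest: Maru preferred on 6 ballots; Harvest wins 7–6.
Maru vs Juniper: 7 to 6, Maru.
Maru vs Isola: 6+3 = 9 for Maru, 4 for Isola — Maru by 9–4.
Harvest vs Juniper: 13 to 0, Harvest.
Harvest vs Isola: Harvest is ranked higher on 1+2+1+6+3 = 13 ballots, Isola on 0. Harvest wins 13–0.
Juniper vs Isola: Juniper is ranked higher on 3 ballots, Isola on 10. Isola wins 10–3.
Harvest beats each of Basil, Lantern, Maru, Juniper, Isola — Harvest is the Condorcet winner.

Harvest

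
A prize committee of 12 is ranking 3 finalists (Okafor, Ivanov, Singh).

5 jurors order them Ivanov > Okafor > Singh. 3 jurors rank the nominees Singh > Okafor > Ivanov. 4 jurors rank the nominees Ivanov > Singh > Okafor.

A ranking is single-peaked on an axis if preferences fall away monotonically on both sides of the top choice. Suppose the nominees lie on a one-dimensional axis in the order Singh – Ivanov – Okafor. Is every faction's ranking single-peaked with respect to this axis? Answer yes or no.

Axis positions: Singh=1, Ivanov=2, Okafor=3.
Faction 1 (peak Ivanov at position 2): ranking walks positions 2-3-1, expanding outward from the peak — single-peaked.
Faction 2: ranking walks positions 1-3-2; Okafor is ranked above Ivanov even though Ivanov lies between Okafor and the peak Singh on the axis — preferences dip and rise again. Not single-peaked.
Faction 3 (peak Ivanov at position 2): ranking walks positions 2-1-3, expanding outward from the peak — single-peaked.
Faction 2 violates single-peakedness, so the profile is not single-peaked on this axis.

no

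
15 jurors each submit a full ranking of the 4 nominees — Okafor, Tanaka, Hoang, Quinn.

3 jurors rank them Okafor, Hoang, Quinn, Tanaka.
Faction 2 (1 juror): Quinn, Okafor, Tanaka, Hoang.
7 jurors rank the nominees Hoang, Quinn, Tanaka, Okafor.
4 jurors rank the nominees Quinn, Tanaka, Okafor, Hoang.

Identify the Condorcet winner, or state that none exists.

Pairwise majorities:
Okafor–Tanaka: Tanaka 11–4.
Okafor–Hoang: Okafor 8–7.
Okafor vs Quinn: Quinn, 12–3.
Tanaka–Hoang: Hoang 10–5.
Tanaka vs Quinn: Quinn wins 15–0.
Hoang vs Quinn: Hoang, 10–5.
No nominee is unbeaten: Okafor loses to Tanaka; Tanaka loses to Hoang; Hoang loses to Okafor; Quinn loses to Hoang. In particular Okafor → Hoang → Tanaka → Okafor is a majority cycle — no Condorcet winner exists.

none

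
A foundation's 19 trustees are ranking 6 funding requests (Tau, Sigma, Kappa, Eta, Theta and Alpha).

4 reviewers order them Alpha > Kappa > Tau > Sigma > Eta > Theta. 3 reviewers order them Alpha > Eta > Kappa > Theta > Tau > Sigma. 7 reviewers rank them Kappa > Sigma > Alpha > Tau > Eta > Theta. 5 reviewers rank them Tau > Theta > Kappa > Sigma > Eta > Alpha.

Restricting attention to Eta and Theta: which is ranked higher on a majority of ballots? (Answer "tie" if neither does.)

Eta

Ballots ranking Eta above Theta: 4 + 3 + 7 = 14.
Ballots ranking Theta above Eta: 19 − 14 = 5.
Eta wins the head-to-head 14–5.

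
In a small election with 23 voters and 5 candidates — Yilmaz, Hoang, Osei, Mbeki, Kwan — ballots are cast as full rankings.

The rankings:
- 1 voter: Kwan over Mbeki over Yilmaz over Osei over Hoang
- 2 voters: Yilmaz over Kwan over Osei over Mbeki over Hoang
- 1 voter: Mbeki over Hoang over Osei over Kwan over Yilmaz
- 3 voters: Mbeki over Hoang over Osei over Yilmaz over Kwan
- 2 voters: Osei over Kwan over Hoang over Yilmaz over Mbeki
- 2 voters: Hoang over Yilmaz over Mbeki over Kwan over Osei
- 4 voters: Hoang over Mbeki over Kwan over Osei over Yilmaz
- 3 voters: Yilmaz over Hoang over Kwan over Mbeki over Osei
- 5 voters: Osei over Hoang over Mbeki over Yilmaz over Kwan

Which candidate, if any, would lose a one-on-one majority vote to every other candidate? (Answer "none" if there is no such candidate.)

none

Pairwise majorities:
Yilmaz–Hoang: Hoang 17–6.
Yilmaz vs Osei: Yilmaz preferred on 1+2+2+3 = 8 ballots; Osei wins 15–8.
Yilmaz vs Mbeki: 9 to 14, Mbeki.
Yilmaz vs Kwan: Yilmaz wins 15–8.
Hoang vs Osei: 1+3+2+4+3 = 13 for Hoang, 10 for Osei — Hoang by 13–10.
Hoang vs Mbeki: Hoang, 16–7.
Hoang vs Kwan: Hoang wins 18–5.
Osei vs Mbeki: Osei is ranked higher on 2+2+5 = 9 ballots, Mbeki on 14. Mbeki wins 14–9.
Osei vs Kwan: 1+3+2+5 = 11 for Osei, 12 for Kwan — Kwan by 12–11.
Mbeki vs Kwan: Mbeki wins 15–8.
No candidate is winless: Yilmaz beats Kwan; Hoang beats Yilmaz; Osei beats Yilmaz; Mbeki beats Yilmaz; Kwan beats Osei. There is no Condorcet loser.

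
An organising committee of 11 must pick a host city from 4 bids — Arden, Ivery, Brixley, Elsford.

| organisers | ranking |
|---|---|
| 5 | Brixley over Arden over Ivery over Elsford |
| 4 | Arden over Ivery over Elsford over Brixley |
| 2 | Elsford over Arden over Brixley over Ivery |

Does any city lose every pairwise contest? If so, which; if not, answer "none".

Head-to-head results (11 organisers):
Arden–Ivery: Arden 11–0.
Arden vs Brixley: Arden is ranked higher on 4+2 = 6 ballots, Brixley on 5. Arden wins 6–5.
Arden vs Elsford: Arden preferred on 5+4 = 9 ballots; Arden wins 9–2.
Ivery vs Brixley: Ivery is ranked higher on 4 ballots, Brixley on 7. Brixley wins 7–4.
Ivery–Elsford: Ivery 9–2.
Brixley vs Elsford: Brixley is ranked higher on 5 ballots, Elsford on 6. Elsford wins 6–5.
Each city has at least one pairwise win (Arden beats Ivery; Ivery beats Elsford; Brixley beats Ivery; Elsford beats Brixley) — no Condorcet loser.

none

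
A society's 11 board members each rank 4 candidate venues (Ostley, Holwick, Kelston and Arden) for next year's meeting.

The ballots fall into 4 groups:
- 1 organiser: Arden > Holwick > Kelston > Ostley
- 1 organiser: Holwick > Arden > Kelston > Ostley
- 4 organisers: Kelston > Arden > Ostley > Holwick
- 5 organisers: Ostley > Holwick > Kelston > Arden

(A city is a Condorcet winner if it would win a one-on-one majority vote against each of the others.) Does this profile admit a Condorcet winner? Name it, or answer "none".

none

Check each pair by majority over 11 ballots:
Ostley vs Holwick: Ostley is ranked higher on 4+5 = 9 ballots, Holwick on 2. Ostley wins 9–2.
Ostley vs Kelston: 5 for Ostley, 6 for Kelston — Kelston by 6–5.
Ostley vs Arden: Ostley is ranked higher on 5 ballots, Arden on 6. Arden wins 6–5.
Holwick vs Kelston: Holwick preferred on 1+1+5 = 7 ballots; Holwick wins 7–4.
Holwick vs Arden: Holwick preferred on 1+5 = 6 ballots; Holwick wins 6–5.
Kelston vs Arden: 4+5 = 9 for Kelston, 2 for Arden — Kelston by 9–2.
Every city loses at least once (Ostley loses to Kelston; Holwick loses to Ostley; Kelston loses to Holwick; Arden loses to Holwick). The majority relation contains the cycle Ostley beats Holwick beats Kelston beats Ostley, so there is no Condorcet winner.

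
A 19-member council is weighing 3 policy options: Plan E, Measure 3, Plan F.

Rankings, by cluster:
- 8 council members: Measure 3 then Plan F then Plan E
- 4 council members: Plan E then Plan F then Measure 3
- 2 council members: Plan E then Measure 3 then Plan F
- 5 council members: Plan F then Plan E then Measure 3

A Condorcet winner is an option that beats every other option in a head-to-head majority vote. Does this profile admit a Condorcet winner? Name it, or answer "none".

none

Head-to-head results (19 council members):
Plan E vs Measure 3: Plan E preferred on 4+2+5 = 11 ballots; Plan E wins 11–8.
Plan E vs Plan F: 4+2 = 6 for Plan E, 13 for Plan F — Plan F by 13–6.
Measure 3 vs Plan F: 8+2 = 10 for Measure 3, 9 for Plan F — Measure 3 by 10–9.
Every option loses at least once (Plan E loses to Plan F; Measure 3 loses to Plan E; Plan F loses to Measure 3). The majority relation contains the cycle Plan E > Measure 3 > Plan F > Plan E, so there is no Condorcet winner.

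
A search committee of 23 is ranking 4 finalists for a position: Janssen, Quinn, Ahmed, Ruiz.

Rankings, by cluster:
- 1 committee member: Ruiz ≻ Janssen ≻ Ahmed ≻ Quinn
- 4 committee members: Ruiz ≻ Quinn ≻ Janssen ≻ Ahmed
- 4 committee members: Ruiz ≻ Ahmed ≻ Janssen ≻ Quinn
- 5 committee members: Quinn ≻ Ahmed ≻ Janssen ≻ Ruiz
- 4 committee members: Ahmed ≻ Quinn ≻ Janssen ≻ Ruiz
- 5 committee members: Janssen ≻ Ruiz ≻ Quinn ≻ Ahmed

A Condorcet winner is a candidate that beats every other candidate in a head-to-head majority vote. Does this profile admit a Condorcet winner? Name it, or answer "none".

Check each pair by majority over 23 ballots:
Janssen vs Quinn: Quinn, 13–10.
Janssen–Ahmed: Ahmed 13–10.
Janssen vs Ruiz: Janssen, 14–9.
Quinn vs Ahmed: Quinn, 14–9.
Quinn vs Ruiz: Ruiz, 14–9.
Ahmed vs Ruiz: 5+4 = 9 for Ahmed, 14 for Ruiz — Ruiz by 14–9.
No candidate is unbeaten: Janssen loses to Quinn; Quinn loses to Ruiz; Ahmed loses to Quinn; Ruiz loses to Janssen. In particular Janssen → Ruiz → Quinn → Janssen is a majority cycle — no Condorcet winner exists.

none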